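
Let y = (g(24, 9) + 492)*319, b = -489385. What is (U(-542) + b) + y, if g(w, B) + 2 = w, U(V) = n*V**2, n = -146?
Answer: -43214963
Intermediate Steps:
U(V) = -146*V**2
g(w, B) = -2 + w
y = 163966 (y = ((-2 + 24) + 492)*319 = (22 + 492)*319 = 514*319 = 163966)
(U(-542) + b) + y = (-146*(-542)**2 - 489385) + 163966 = (-146*293764 - 489385) + 163966 = (-42889544 - 489385) + 163966 = -43378929 + 163966 = -43214963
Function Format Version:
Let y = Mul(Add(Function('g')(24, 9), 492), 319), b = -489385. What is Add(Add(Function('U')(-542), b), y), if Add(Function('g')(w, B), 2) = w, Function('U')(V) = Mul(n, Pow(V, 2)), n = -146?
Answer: -43214963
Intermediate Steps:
Function('U')(V) = Mul(-146, Pow(V, 2))
Function('g')(w, B) = Add(-2, w)
y = 163966 (y = Mul(Add(Add(-2, 24), 492), 319) = Mul(Add(22, 492), 319) = Mul(514, 319) = 163966)
Add(Add(Function('U')(-542), b), y) = Add(Add(Mul(-146, Pow(-542, 2)), -489385), 163966) = Add(Add(Mul(-146, 293764), -489385), 163966) = Add(Add(-42889544, -489385), 163966) = Add(-43378929, 163966) = -43214963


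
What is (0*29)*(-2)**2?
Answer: 0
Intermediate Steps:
(0*29)*(-2)**2 = 0*4 = 0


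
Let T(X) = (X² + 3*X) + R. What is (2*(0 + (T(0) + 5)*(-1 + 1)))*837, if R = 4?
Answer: 0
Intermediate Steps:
T(X) = 4 + X² + 3*X (T(X) = (X² + 3*X) + 4 = 4 + X² + 3*X)
(2*(0 + (T(0) + 5)*(-1 + 1)))*837 = (2*(0 + ((4 + 0² + 3*0) + 5)*(-1 + 1)))*837 = (2*(0 + ((4 + 0 + 0) + 5)*0))*837 = (2*(0 + (4 + 5)*0))*837 = (2*(0 + 9*0))*837 = (2*(0 + 0))*837 = (2*0)*837 = 0*837 = 0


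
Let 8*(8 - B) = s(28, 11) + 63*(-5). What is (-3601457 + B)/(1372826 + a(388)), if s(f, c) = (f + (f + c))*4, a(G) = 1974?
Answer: -823187/314240 ≈ -2.6196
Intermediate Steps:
s(f, c) = 4*c + 8*f (s(f, c) = (f + (c + f))*4 = (c + 2*f)*4 = 4*c + 8*f)
B = 111/8 (B = 8 - ((4*11 + 8*28) + 63*(-5))/8 = 8 - ((44 + 224) - 315)/8 = 8 - (268 - 315)/8 = 8 - ⅛*(-47) = 8 + 47/8 = 111/8 ≈ 13.875)
(-3601457 + B)/(1372826 + a(388)) = (-3601457 + 111/8)/(1372826 + 1974) = -28811545/8/1374800 = -28811545/8*1/1374800 = -823187/314240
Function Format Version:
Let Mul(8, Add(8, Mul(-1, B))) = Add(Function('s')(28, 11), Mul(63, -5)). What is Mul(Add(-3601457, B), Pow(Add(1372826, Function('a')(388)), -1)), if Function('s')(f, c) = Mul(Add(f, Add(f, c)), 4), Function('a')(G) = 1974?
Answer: Rational(-823187, 314240) ≈ -2.6196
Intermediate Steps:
Function('s')(f, c) = Add(Mul(4, c), Mul(8, f)) (Function('s')(f, c) = Mul(Add(f, Add(c, f)), 4) = Mul(Add(c, Mul(2, f)), 4) = Add(Mul(4, c), Mul(8, f)))
B = Rational(111, 8) (B = Add(8, Mul(Rational(-1, 8), Add(Add(Mul(4, 11), Mul(8, 28)), Mul(63, -5)))) = Add(8, Mul(Rational(-1, 8), Add(Add(44, 224), -315))) = Add(8, Mul(Rational(-1, 8), Add(268, -315))) = Add(8, Mul(Rational(-1, 8), -47)) = Add(8, Rational(47, 8)) = Rational(111, 8) ≈ 13.875)
Mul(Add(-3601457, B), Pow(Add(1372826, Function('a')(388)), -1)) = Mul(Add(-3601457, Rational(111, 8)), Pow(Add(1372826, 1974), -1)) = Mul(Rational(-28811545, 8), Pow(1374800, -1)) = Mul(Rational(-28811545, 8), Rational(1, 1374800)) = Rational(-823187, 314240)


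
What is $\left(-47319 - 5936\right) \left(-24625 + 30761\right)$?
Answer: $-326772680$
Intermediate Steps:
$\left(-47319 - 5936\right) \left(-24625 + 30761\right) = \left(-53255\right) 6136 = -326772680$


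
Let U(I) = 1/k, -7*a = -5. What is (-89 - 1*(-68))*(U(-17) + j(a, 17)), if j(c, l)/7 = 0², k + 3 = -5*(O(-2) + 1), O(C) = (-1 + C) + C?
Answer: -21/17 ≈ -1.2353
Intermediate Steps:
O(C) = -1 + 2*C
a = 5/7 (a = -⅐*(-5) = 5/7 ≈ 0.71429)
k = 17 (k = -3 - 5*((-1 + 2*(-2)) + 1) = -3 - 5*((-1 - 4) + 1) = -3 - 5*(-5 + 1) = -3 - 5*(-4) = -3 + 20 = 17)
j(c, l) = 0 (j(c, l) = 7*0² = 7*0 = 0)
U(I) = 1/17
(-89 - 1*(-68))*(U(-17) + j(a, 17)) = (-89 - 1*(-68))*(1/17 + 0) = (-89 + 68)*(1/17) = -21*1/17 = -21/17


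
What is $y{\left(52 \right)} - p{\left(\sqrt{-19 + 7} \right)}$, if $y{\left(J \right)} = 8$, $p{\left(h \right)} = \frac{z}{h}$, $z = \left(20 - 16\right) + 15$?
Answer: $8 + \frac{19 i \sqrt{3}}{6} \approx 8.0 + 5.4848 i$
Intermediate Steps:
$z = 19$ ($z = 4 + 15 = 19$)
$p{\left(h \right)} = \frac{19}{h}$
$y{\left(52 \right)} - p{\left(\sqrt{-19 + 7} \right)} = 8 - \frac{19}{\sqrt{-19 + 7}} = 8 - \frac{19}{\sqrt{-12}} = 8 - \frac{19}{2 i \sqrt{3}} = 8 - 19 \left(- \frac{i \sqrt{3}}{6}\right) = 8 - - \frac{19 i \sqrt{3}}{6} = 8 + \frac{19 i \sqrt{3}}{6}$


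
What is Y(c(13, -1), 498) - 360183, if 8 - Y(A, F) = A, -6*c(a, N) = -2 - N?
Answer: -2161051/6 ≈ -3.6018e+5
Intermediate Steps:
c(a, N) = ⅓ + N/6 (c(a, N) = -(-2 - N)/6 = ⅓ + N/6)
Y(A, F) = 8 - A
Y(c(13, -1), 498) - 360183 = (8 - (⅓ + (⅙)*(-1))) - 360183 = (8 - (⅓ - ⅙)) - 360183 = (8 - 1*⅙) - 360183 = (8 - ⅙) - 360183 = 47/6 - 360183 = -2161051/6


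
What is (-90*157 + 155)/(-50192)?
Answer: 13975/50192 ≈ 0.27843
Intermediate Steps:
(-90*157 + 155)/(-50192) = (-14130 + 155)*(-1/50192) = -13975*(-1/50192) = 13975/50192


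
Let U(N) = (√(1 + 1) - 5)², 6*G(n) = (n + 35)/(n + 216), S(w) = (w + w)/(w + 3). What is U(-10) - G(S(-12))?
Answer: 106159/3936 - 10*√2 ≈ 12.829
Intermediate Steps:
S(w) = 2*w/(3 + w) (S(w) = (2*w)/(3 + w) = 2*w/(3 + w))
G(n) = (35 + n)/(6*(216 + n)) (G(n) = ((n + 35)/(n + 216))/6 = ((35 + n)/(216 + n))/6 = (35 + n)/(6*(216 + n)))
U(N) = (-5 + √2)² (U(N) = (√2 - 5)² = (-5 + √2)²)
U(-10) - G(S(-12)) = (5 - √2)² - (35 + 2*(-12)/(3 - 12))/(6*(216 + 2*(-12)/(3 - 12))) = (5 - √2)² - (35 + 2*(-12)/(-9))/(6*(216 + 2*(-12)/(-9))) = (5 - √2)² - (35 + 2*(-12)*(-⅑))/(6*(216 + 2*(-12)*(-⅑))) = (5 - √2)² - (35 + 8/3)/(6*(216 + 8/3)) = (5 - √2)² - 113/(6*656/3*3) = (5 - √2)² - 3*113/(6*656*3) = (5 - √2)² - 1*113/3936 = (5 - √2)² - 113/3936 = -113/3936 + (5 - √2)²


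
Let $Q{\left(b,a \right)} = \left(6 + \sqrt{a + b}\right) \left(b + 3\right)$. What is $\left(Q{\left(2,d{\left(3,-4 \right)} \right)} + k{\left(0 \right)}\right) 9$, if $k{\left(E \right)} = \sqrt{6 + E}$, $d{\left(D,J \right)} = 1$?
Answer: $270 + 9 \sqrt{6} + 45 \sqrt{3} \approx 369.99$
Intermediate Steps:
$Q{\left(b,a \right)} = \left(3 + b\right) \left(6 + \sqrt{a + b}\right)$ ($Q{\left(b,a \right)} = \left(6 + \sqrt{a + b}\right) \left(3 + b\right) = \left(3 + b\right) \left(6 + \sqrt{a + b}\right)$)
$\left(Q{\left(2,d{\left(3,-4 \right)} \right)} + k{\left(0 \right)}\right) 9 = \left(\left(18 + 3 \sqrt{1 + 2} + 6 \cdot 2 + 2 \sqrt{1 + 2}\right) + \sqrt{6 + 0}\right) 9 = \left(\left(18 + 3 \sqrt{3} + 12 + 2 \sqrt{3}\right) + \sqrt{6}\right) 9 = \left(\left(30 + 5 \sqrt{3}\right) + \sqrt{6}\right) 9 = \left(30 + \sqrt{6} + 5 \sqrt{3}\right) 9 = 270 + 9 \sqrt{6} + 45 \sqrt{3}$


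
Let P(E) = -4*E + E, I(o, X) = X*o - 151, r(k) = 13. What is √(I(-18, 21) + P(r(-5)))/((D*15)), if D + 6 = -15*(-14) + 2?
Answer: I*√142/1545 ≈ 0.0077129*I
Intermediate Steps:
I(o, X) = -151 + X*o
P(E) = -3*E
D = 206 (D = -6 + (-15*(-14) + 2) = -6 + (210 + 2) = -6 + 212 = 206)
√(I(-18, 21) + P(r(-5)))/((D*15)) = √((-151 + 21*(-18)) - 3*13)/((206*15)) = √((-151 - 378) - 39)/3090 = √(-529 - 39)*(1/3090) = √(-568)*(1/3090) = (2*I*√142)*(1/3090) = I*√142/1545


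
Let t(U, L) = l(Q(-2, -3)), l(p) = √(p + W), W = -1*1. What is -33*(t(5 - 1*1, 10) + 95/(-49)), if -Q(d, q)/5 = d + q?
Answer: 3135/49 - 66*√6 ≈ -97.687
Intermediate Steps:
Q(d, q) = -5*d - 5*q (Q(d, q) = -5*(d + q) = -5*d - 5*q)
W = -1
l(p) = √(-1 + p) (l(p) = √(p - 1) = √(-1 + p))
t(U, L) = 2*√6 (t(U, L) = √(-1 + (-5*(-2) - 5*(-3))) = √(-1 + (10 + 15)) = √(-1 + 25) = √24 = 2*√6)
-33*(t(5 - 1*1, 10) + 95/(-49)) = -33*(2*√6 + 95/(-49)) = -33*(2*√6 + 95*(-1/49)) = -33*(2*√6 - 95/49) = -33*(-95/49 + 2*√6) = 3135/49 - 66*√6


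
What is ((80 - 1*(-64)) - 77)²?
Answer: 4489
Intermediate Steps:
((80 - 1*(-64)) - 77)² = ((80 + 64) - 77)² = (144 - 77)² = 67² = 4489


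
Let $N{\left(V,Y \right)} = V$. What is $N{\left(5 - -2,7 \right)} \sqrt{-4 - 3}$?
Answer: $7 i \sqrt{7} \approx 18.52 i$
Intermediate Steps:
$N{\left(5 - -2,7 \right)} \sqrt{-4 - 3} = \left(5 - -2\right) \sqrt{-4 - 3} = \left(5 + 2\right) \sqrt{-7} = 7 i \sqrt{7}$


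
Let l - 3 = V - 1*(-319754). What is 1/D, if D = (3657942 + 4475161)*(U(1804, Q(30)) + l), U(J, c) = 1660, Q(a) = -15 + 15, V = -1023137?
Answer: -1/5707161037160 ≈ -1.7522e-13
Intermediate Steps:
Q(a) = 0
l = -703380 (l = 3 + (-1023137 - 1*(-319754)) = 3 + (-1023137 + 319754) = 3 - 703383 = -703380)
D = -5707161037160 (D = (3657942 + 4475161)*(1660 - 703380) = 8133103*(-701720) = -5707161037160)
1/D = 1/(-5707161037160) = -1/5707161037160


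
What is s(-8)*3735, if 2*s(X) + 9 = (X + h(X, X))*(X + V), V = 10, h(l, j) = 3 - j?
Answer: -11205/2 ≈ -5602.5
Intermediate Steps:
s(X) = 21/2 + 3*X/2 (s(X) = -9/2 + ((X + (3 - X))*(X + 10))/2 = -9/2 + (3*(10 + X))/2 = -9/2 + (30 + 3*X)/2 = -9/2 + (15 + 3*X/2) = 21/2 + 3*X/2)
s(-8)*3735 = (21/2 + (3/2)*(-8))*3735 = (21/2 - 12)*3735 = -3/2*3735 = -11205/2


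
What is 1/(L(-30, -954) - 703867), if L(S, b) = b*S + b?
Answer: -1/676201 ≈ -1.4788e-6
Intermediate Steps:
L(S, b) = b + S*b (L(S, b) = S*b + b = b + S*b)
1/(L(-30, -954) - 703867) = 1/(-954*(1 - 30) - 703867) = 1/(-954*(-29) - 703867) = 1/(27666 - 703867) = 1/(-676201) = -1/676201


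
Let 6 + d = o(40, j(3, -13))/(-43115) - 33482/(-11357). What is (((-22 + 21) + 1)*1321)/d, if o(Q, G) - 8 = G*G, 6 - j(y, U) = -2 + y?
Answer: 0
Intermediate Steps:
j(y, U) = 8 - y (j(y, U) = 6 - (-2 + y) = 6 + (2 - y) = 8 - y)
o(Q, G) = 8 + G² (o(Q, G) = 8 + G*G = 8 + G²)
d = -1494740681/489657055 (d = -6 + ((8 + (8 - 1*3)²)/(-43115) - 33482/(-11357)) = -6 + ((8 + (8 - 3)²)*(-1/43115) - 33482*(-1/11357)) = -6 + ((8 + 5²)*(-1/43115) + 33482/11357) = -6 + ((8 + 25)*(-1/43115) + 33482/11357) = -6 + (33*(-1/43115) + 33482/11357) = -6 + (-33/43115 + 33482/11357) = -6 + 1443201649/489657055 = -1494740681/489657055 ≈ -3.0526)
(((-22 + 21) + 1)*1321)/d = (((-22 + 21) + 1)*1321)/(-1494740681/489657055) = ((-1 + 1)*1321)*(-489657055/1494740681) = (0*1321)*(-489657055/1494740681) = 0*(-489657055/1494740681) = 0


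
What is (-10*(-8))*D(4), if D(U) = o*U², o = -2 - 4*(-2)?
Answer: 7680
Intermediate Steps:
o = 6 (o = -2 + 8 = 6)
D(U) = 6*U²
(-10*(-8))*D(4) = (-10*(-8))*(6*4²) = 80*(6*16) = 80*96 = 7680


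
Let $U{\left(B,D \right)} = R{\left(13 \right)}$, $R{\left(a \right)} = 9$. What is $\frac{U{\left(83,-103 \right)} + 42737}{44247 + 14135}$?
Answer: $\frac{21373}{29191} \approx 0.73218$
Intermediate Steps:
$U{\left(B,D \right)} = 9$
$\frac{U{\left(83,-103 \right)} + 42737}{44247 + 14135} = \frac{9 + 42737}{44247 + 14135} = \frac{42746}{58382} = 42746 \cdot \frac{1}{58382} = \frac{21373}{29191}$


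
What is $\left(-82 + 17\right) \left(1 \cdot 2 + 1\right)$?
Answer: $-195$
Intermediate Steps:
$\left(-82 + 17\right) \left(1 \cdot 2 + 1\right) = - 65 \left(2 + 1\right) = \left(-65\right) 3 = -195$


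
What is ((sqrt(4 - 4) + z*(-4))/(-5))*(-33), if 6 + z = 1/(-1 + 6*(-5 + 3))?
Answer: 10428/65 ≈ 160.43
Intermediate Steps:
z = -79/13 (z = -6 + 1/(-1 + 6*(-5 + 3)) = -6 + 1/(-1 + 6*(-2)) = -6 + 1/(-1 - 12) = -6 + 1/(-13) = -6 - 1/13 = -79/13 ≈ -6.0769)
((sqrt(4 - 4) + z*(-4))/(-5))*(-33) = ((sqrt(4 - 4) - 79/13*(-4))/(-5))*(-33) = -(sqrt(0) + 316/13)/5*(-33) = -(0 + 316/13)/5*(-33) = -1/5*316/13*(-33) = -316/65*(-33) = 10428/65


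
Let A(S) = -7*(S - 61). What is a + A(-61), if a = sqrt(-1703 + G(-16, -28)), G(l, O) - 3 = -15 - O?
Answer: 854 + I*sqrt(1687) ≈ 854.0 + 41.073*I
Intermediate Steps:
G(l, O) = -12 - O (G(l, O) = 3 + (-15 - O) = -12 - O)
a = I*sqrt(1687) (a = sqrt(-1703 + (-12 - 1*(-28))) = sqrt(-1703 + (-12 + 28)) = sqrt(-1703 + 16) = sqrt(-1687) = I*sqrt(1687) ≈ 41.073*I)
A(S) = 427 - 7*S (A(S) = -7*(-61 + S) = -(-427 + 7*S) = 427 - 7*S)
a + A(-61) = I*sqrt(1687) + (427 - 7*(-61)) = I*sqrt(1687) + (427 + 427) = I*sqrt(1687) + 854 = 854 + I*sqrt(1687)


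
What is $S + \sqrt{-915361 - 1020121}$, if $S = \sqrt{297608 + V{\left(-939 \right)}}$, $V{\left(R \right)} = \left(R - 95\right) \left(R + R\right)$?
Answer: $2 \sqrt{559865} + i \sqrt{1935482} \approx 1496.5 + 1391.2 i$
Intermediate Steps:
$V{\left(R \right)} = 2 R \left(-95 + R\right)$ ($V{\left(R \right)} = \left(-95 + R\right) 2 R = 2 R \left(-95 + R\right)$)
$S = 2 \sqrt{559865}$ ($S = \sqrt{297608 + 2 \left(-939\right) \left(-95 - 939\right)} = \sqrt{297608 + 2 \left(-939\right) \left(-1034\right)} = \sqrt{297608 + 1941852} = \sqrt{2239460} = 2 \sqrt{559865} \approx 1496.5$)
$S + \sqrt{-915361 - 1020121} = 2 \sqrt{559865} + \sqrt{-915361 - 1020121} = 2 \sqrt{559865} + \sqrt{-1935482} = 2 \sqrt{559865} + i \sqrt{1935482}$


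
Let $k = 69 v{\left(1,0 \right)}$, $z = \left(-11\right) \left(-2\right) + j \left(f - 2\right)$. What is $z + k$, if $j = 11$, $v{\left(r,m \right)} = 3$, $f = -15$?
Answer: $42$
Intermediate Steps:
$z = -165$ ($z = \left(-11\right) \left(-2\right) + 11 \left(-15 - 2\right) = 22 + 11 \left(-15 - 2\right) = 22 + 11 \left(-17\right) = 22 - 187 = -165$)
$k = 207$ ($k = 69 \cdot 3 = 207$)
$z + k = -165 + 207 = 42$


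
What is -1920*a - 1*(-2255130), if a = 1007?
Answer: 321690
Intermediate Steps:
-1920*a - 1*(-2255130) = -1920*1007 - 1*(-2255130) = -1933440 + 2255130 = 321690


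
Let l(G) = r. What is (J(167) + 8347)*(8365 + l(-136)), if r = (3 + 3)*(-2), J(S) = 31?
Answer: 69981434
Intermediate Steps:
r = -12 (r = 6*(-2) = -12)
l(G) = -12
(J(167) + 8347)*(8365 + l(-136)) = (31 + 8347)*(8365 - 12) = 8378*8353 = 69981434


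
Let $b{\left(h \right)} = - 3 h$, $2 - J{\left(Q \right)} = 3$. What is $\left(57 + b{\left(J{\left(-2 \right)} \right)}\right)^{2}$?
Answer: $3600$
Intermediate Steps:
$J{\left(Q \right)} = -1$ ($J{\left(Q \right)} = 2 - 3 = -1$)
$\left(57 + b{\left(J{\left(-2 \right)} \right)}\right)^{2} = \left(57 - -3\right)^{2} = \left(57 + 3\right)^{2} = 60^{2} = 3600$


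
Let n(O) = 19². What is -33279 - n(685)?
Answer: -33640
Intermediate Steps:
n(O) = 361
-33279 - n(685) = -33279 - 1*361 = -33279 - 361 = -33640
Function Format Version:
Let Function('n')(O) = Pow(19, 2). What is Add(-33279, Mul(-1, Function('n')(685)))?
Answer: -33640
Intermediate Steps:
Function('n')(O) = 361
Add(-33279, Mul(-1, Function('n')(685))) = Add(-33279, Mul(-1, 361)) = Add(-33279, -361) = -33640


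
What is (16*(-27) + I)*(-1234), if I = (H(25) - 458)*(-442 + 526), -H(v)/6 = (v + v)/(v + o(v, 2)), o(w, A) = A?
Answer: 147477808/3 ≈ 4.9159e+7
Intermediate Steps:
H(v) = -12*v/(2 + v) (H(v) = -6*(v + v)/(v + 2) = -6*2*v/(2 + v) = -12*v/(2 + v))
I = -118216/3 (I = (-12*25/(2 + 25) - 458)*(-442 + 526) = (-12*25/27 - 458)*84 = (-12*25*1/27 - 458)*84 = (-100/9 - 458)*84 = -4222/9*84 = -118216/3 ≈ -39405.)
(16*(-27) + I)*(-1234) = (16*(-27) - 118216/3)*(-1234) = (-432 - 118216/3)*(-1234) = -119512/3*(-1234) = 147477808/3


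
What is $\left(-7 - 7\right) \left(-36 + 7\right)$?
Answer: $406$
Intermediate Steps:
$\left(-7 - 7\right) \left(-36 + 7\right) = \left(-7 - 7\right) \left(-29\right) = \left(-14\right) \left(-29\right) = 406$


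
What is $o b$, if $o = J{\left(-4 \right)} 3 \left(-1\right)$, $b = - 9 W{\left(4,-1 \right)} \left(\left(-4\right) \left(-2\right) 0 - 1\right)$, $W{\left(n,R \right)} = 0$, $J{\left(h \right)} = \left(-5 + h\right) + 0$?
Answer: $0$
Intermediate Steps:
$J{\left(h \right)} = -5 + h$
$b = 0$ ($b = \left(-9\right) 0 \left(\left(-4\right) \left(-2\right) 0 - 1\right) = 0 \left(8 \cdot 0 - 1\right) = 0 \left(0 - 1\right) = 0 \left(-1\right) = 0$)
$o = 27$ ($o = \left(-5 - 4\right) 3 \left(-1\right) = \left(-9\right) 3 \left(-1\right) = \left(-27\right) \left(-1\right) = 27$)
$o b = 27 \cdot 0 = 0$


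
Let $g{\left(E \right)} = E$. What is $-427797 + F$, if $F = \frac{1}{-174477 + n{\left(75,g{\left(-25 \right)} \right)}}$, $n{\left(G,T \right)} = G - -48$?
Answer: $- \frac{74588118139}{174354} \approx -4.278 \cdot 10^{5}$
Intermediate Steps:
$n{\left(G,T \right)} = 48 + G$ ($n{\left(G,T \right)} = G + 48 = 48 + G$)
$F = - \frac{1}{174354}$ ($F = \frac{1}{-174477 + \left(48 + 75\right)} = \frac{1}{-174477 + 123} = \frac{1}{-174354} = - \frac{1}{174354} \approx -5.7355 \cdot 10^{-6}$)
$-427797 + F = -427797 - \frac{1}{174354} = - \frac{74588118139}{174354}$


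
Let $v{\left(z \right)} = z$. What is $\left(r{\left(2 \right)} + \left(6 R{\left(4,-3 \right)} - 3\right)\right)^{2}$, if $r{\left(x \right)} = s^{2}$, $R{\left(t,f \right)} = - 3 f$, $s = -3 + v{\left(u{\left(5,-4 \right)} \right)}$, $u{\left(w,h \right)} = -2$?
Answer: $5776$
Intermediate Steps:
$s = -5$ ($s = -3 - 2 = -5$)
$r{\left(x \right)} = 25$ ($r{\left(x \right)} = \left(-5\right)^{2} = 25$)
$\left(r{\left(2 \right)} + \left(6 R{\left(4,-3 \right)} - 3\right)\right)^{2} = \left(25 - \left(3 - 6 \left(\left(-3\right) \left(-3\right)\right)\right)\right)^{2} = \left(25 + \left(6 \cdot 9 - 3\right)\right)^{2} = \left(25 + \left(54 - 3\right)\right)^{2} = \left(25 + 51\right)^{2} = 76^{2} = 5776$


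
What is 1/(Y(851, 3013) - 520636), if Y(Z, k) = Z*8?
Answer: -1/513828 ≈ -1.9462e-6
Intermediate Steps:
Y(Z, k) = 8*Z
1/(Y(851, 3013) - 520636) = 1/(8*851 - 520636) = 1/(6808 - 520636) = 1/(-513828) = -1/513828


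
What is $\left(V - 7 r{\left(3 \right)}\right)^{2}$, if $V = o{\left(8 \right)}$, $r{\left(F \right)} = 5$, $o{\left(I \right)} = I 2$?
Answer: $361$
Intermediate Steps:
$o{\left(I \right)} = 2 I$
$V = 16$ ($V = 2 \cdot 8 = 16$)
$\left(V - 7 r{\left(3 \right)}\right)^{2} = \left(16 - 35\right)^{2} = \left(-19\right)^{2} = 361$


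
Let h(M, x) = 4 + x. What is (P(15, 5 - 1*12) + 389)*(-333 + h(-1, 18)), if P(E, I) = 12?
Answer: -124711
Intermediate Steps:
(P(15, 5 - 1*12) + 389)*(-333 + h(-1, 18)) = (12 + 389)*(-333 + (4 + 18)) = 401*(-333 + 22) = 401*(-311) = -124711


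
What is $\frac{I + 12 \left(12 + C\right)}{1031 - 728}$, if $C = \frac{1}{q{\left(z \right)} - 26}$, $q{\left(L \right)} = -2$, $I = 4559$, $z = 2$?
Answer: $\frac{32918}{2121} \approx 15.52$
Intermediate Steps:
$C = - \frac{1}{28}$ ($C = \frac{1}{-2 - 26} = \frac{1}{-28} = - \frac{1}{28} \approx -0.035714$)
$\frac{I + 12 \left(12 + C\right)}{1031 - 728} = \frac{4559 + 12 \left(12 - \frac{1}{28}\right)}{1031 - 728} = \frac{4559 + 12 \cdot \frac{335}{28}}{303} = \left(4559 + \frac{1005}{7}\right) \frac{1}{303} = \frac{32918}{7} \cdot \frac{1}{303} = \frac{32918}{2121}$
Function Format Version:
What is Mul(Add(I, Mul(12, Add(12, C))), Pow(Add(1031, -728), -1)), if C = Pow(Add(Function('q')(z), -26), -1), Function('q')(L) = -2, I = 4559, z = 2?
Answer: Rational(32918, 2121) ≈ 15.520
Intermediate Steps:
C = Rational(-1, 28) (C = Pow(Add(-2, -26), -1) = Pow(-28, -1) = Rational(-1, 28) ≈ -0.035714)
Mul(Add(I, Mul(12, Add(12, C))), Pow(Add(1031, -728), -1)) = Mul(Add(4559, Mul(12, Add(12, Rational(-1, 28)))), Pow(Add(1031, -728), -1)) = Mul(Add(4559, Mul(12, Rational(335, 28))), Pow(303, -1)) = Mul(Add(4559, Rational(1005, 7)), Rational(1, 303)) = Mul(Rational(32918, 7), Rational(1, 303)) = Rational(32918, 2121)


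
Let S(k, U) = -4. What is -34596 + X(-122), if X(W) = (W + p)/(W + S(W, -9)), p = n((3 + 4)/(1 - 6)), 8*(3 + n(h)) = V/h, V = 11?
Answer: -244102321/7056 ≈ -34595.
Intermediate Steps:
n(h) = -3 + 11/(8*h) (n(h) = -3 + (11/h)/8 = -3 + 11/(8*h))
p = -223/56 (p = -3 + 11/(8*(((3 + 4)/(1 - 6)))) = -3 + 11/(8*((7/(-5)))) = -3 + 11/(8*((7*(-⅕)))) = -3 + 11/(8*(-7/5)) = -3 + (11/8)*(-5/7) = -3 - 55/56 = -223/56 ≈ -3.9821)
X(W) = (-223/56 + W)/(-4 + W) (X(W) = (W - 223/56)/(W - 4) = (-223/56 + W)/(-4 + W))
-34596 + X(-122) = -34596 + (-223/56 - 122)/(-4 - 122) = -34596 - 7055/56/(-126) = -34596 - 1/126*(-7055/56) = -34596 + 7055/7056 = -244102321/7056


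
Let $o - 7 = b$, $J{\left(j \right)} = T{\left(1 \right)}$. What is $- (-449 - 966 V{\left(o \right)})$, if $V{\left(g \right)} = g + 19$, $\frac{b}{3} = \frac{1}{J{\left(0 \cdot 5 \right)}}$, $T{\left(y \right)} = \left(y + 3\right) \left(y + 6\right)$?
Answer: $\frac{51337}{2} \approx 25669.0$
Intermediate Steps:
$T{\left(y \right)} = \left(3 + y\right) \left(6 + y\right)$
$J{\left(j \right)} = 28$ ($J{\left(j \right)} = 18 + 1^{2} + 9 \cdot 1 = 18 + 1 + 9 = 28$)
$b = \frac{3}{28} \approx 0.10714$
$o = \frac{199}{28}$ ($o = 7 + \frac{3}{28} = \frac{199}{28} \approx 7.1071$)
$V{\left(g \right)} = 19 + g$
$- (-449 - 966 V{\left(o \right)}) = - (-449 - 966 \left(19 + \frac{199}{28}\right)) = - (-449 - \frac{50439}{2}) = \left(-1\right) \left(- \frac{51337}{2}\right) = \frac{51337}{2}$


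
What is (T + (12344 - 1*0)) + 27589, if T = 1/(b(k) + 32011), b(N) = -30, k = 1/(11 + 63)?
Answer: 1277097274/31981 ≈ 39933.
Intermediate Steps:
k = 1/74 ≈ 0.013514
T = 1/31981 (T = 1/(-30 + 32011) = 1/31981 ≈ 3.1269e-5)
(T + (12344 - 1*0)) + 27589 = (1/31981 + (12344 - 1*0)) + 27589 = (1/31981 + (12344 + 0)) + 27589 = (1/31981 + 12344) + 27589 = 394773465/31981 + 27589 = 1277097274/31981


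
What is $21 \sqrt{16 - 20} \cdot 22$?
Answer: $924 i \approx 924.0 i$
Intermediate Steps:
$21 \sqrt{16 - 20} \cdot 22 = 21 \sqrt{-4} \cdot 22 = 21 \cdot 2 i 22 = 42 i 22 = 924 i$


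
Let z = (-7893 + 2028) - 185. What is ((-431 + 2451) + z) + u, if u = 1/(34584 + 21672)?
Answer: -226711679/56256 ≈ -4030.0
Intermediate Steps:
z = -6050 (z = -5865 - 185 = -6050)
u = 1/56256 ≈ 1.7776e-5
((-431 + 2451) + z) + u = ((-431 + 2451) - 6050) + 1/56256 = (2020 - 6050) + 1/56256 = -4030 + 1/56256 = -226711679/56256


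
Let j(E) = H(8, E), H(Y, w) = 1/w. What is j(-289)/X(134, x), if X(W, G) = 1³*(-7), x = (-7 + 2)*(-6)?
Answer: 1/2023 ≈ 0.00049432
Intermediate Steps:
j(E) = 1/E
x = 30 (x = -5*(-6) = 30)
X(W, G) = -7 (X(W, G) = 1*(-7) = -7)
j(-289)/X(134, x) = 1/(-289*(-7)) = -1/289*(-⅐) = 1/2023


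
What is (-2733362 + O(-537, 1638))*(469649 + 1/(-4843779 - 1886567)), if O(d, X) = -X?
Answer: -4322531117246227500/3365173 ≈ -1.2845e+12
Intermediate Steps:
(-2733362 + O(-537, 1638))*(469649 + 1/(-4843779 - 1886567)) = (-2733362 - 1*1638)*(469649 + 1/(-4843779 - 1886567)) = (-2733362 - 1638)*(469649 + 1/(-6730346)) = -2735000*(469649 - 1/6730346) = -2735000*3160900268553/6730346 = -4322531117246227500/3365173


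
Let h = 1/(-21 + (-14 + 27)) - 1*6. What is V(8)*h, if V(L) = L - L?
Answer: 0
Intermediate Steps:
V(L) = 0
h = -49/8 (h = 1/(-21 + 13) - 6 = 1/(-8) - 6 = -1/8 - 6 = -49/8 ≈ -6.1250)
V(8)*h = 0*(-49/8) = 0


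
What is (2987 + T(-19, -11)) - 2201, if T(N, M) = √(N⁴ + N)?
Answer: 786 + 3*√14478 ≈ 1147.0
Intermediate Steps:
T(N, M) = √(N + N⁴)
(2987 + T(-19, -11)) - 2201 = (2987 + √(-19 + (-19)⁴)) - 2201 = (2987 + √(-19 + 130321)) - 2201 = (2987 + √130302) - 2201 = (2987 + 3*√14478) - 2201 = 786 + 3*√14478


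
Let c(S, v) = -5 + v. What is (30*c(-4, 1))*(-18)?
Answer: 2160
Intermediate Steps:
(30*c(-4, 1))*(-18) = (30*(-5 + 1))*(-18) = (30*(-4))*(-18) = -120*(-18) = 2160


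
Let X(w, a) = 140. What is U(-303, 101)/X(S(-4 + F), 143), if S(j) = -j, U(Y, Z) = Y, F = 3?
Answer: -303/140 ≈ -2.1643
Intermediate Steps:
U(-303, 101)/X(S(-4 + F), 143) = -303/140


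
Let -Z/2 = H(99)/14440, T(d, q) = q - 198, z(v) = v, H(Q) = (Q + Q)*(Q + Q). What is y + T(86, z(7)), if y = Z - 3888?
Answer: -7372396/1805 ≈ -4084.4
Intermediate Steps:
H(Q) = 4*Q² (H(Q) = (2*Q)*(2*Q) = 4*Q²)
T(d, q) = -198 + q
Z = -9801/1805 (Z = -2*4*99²/14440 = -2*4*9801/14440 = -78408/14440 = -2*9801/3610 = -9801/1805 ≈ -5.4299)
y = -7027641/1805 (y = -9801/1805 - 3888 = -7027641/1805 ≈ -3893.4)
y + T(86, z(7)) = -7027641/1805 + (-198 + 7) = -7027641/1805 - 191 = -7372396/1805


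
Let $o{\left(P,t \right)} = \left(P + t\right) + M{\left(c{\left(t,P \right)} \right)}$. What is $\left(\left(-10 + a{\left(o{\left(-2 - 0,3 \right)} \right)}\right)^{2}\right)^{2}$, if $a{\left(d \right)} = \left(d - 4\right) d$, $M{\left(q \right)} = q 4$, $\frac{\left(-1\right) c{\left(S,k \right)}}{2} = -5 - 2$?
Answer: $82194549986641$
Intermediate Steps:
$c{\left(S,k \right)} = 14$ ($c{\left(S,k \right)} = - 2 \left(-5 - 2\right) = \left(-2\right) \left(-7\right) = 14$)
$M{\left(q \right)} = 4 q$
$o{\left(P,t \right)} = 56 + P + t$ ($o{\left(P,t \right)} = \left(P + t\right) + 4 \cdot 14 = \left(P + t\right) + 56 = 56 + P + t$)
$a{\left(d \right)} = d \left(-4 + d\right)$ ($a{\left(d \right)} = \left(-4 + d\right) d = d \left(-4 + d\right)$)
$\left(\left(-10 + a{\left(o{\left(-2 - 0,3 \right)} \right)}\right)^{2}\right)^{2} = \left(\left(-10 + \left(56 - 2 + 3\right) \left(-4 + \left(56 - 2 + 3\right)\right)\right)^{2}\right)^{2} = \left(\left(-10 + 57 \left(-4 + 57\right)\right)^{2}\right)^{2} = \left(\left(-10 + 57 \cdot 53\right)^{2}\right)^{2} = \left(\left(-10 + 3021\right)^{2}\right)^{2} = \left(3011^{2}\right)^{2} = 9066121^{2} = 82194549986641$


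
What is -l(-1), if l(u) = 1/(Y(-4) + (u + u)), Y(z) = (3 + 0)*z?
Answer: 1/14 ≈ 0.071429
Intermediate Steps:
Y(z) = 3*z
l(u) = 1/(-12 + 2*u) (l(u) = 1/(3*(-4) + (u + u)) = 1/(-12 + 2*u))
-l(-1) = -1/(2*(-6 - 1)) = -1/(2*(-7)) = -(-1)/(2*7) = -1*(-1/14) = 1/14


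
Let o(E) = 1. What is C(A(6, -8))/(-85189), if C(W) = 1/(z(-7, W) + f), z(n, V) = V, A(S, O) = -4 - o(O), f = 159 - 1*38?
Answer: -1/9881924 ≈ -1.0119e-7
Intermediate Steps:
f = 121 (f = 159 - 38 = 121)
A(S, O) = -5 (A(S, O) = -4 - 1*1 = -4 - 1 = -5)
C(W) = 1/(121 + W) (C(W) = 1/(W + 121) = 1/(121 + W))
C(A(6, -8))/(-85189) = 1/((121 - 5)*(-85189)) = -1/85189/116 = (1/116)*(-1/85189) = -1/9881924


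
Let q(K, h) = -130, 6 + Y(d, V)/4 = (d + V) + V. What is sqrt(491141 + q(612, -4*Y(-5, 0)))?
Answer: 17*sqrt(1699) ≈ 700.72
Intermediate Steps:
Y(d, V) = -24 + 4*d + 8*V (Y(d, V) = -24 + 4*((d + V) + V) = -24 + 4*((V + d) + V) = -24 + 4*(d + 2*V) = -24 + (4*d + 8*V) = -24 + 4*d + 8*V)
sqrt(491141 + q(612, -4*Y(-5, 0))) = sqrt(491141 - 130) = sqrt(491011) = 17*sqrt(1699)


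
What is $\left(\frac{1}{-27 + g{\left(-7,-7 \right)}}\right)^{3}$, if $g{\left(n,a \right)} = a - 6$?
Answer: $- \frac{1}{64000} \approx -1.5625 \cdot 10^{-5}$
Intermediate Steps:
$g{\left(n,a \right)} = -6 + a$ ($g{\left(n,a \right)} = a - 6 = -6 + a$)
$\left(\frac{1}{-27 + g{\left(-7,-7 \right)}}\right)^{3} = \left(\frac{1}{-27 - 13}\right)^{3} = \left(\frac{1}{-40}\right)^{3} = \left(- \frac{1}{40}\right)^{3} = - \frac{1}{64000}$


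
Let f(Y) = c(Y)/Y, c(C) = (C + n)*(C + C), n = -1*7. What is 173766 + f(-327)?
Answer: 173098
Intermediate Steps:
n = -7
c(C) = 2*C*(-7 + C) (c(C) = (C - 7)*(C + C) = (-7 + C)*(2*C) = 2*C*(-7 + C))
f(Y) = -14 + 2*Y (f(Y) = (2*Y*(-7 + Y))/Y = -14 + 2*Y)
173766 + f(-327) = 173766 + (-14 + 2*(-327)) = 173766 + (-14 - 654) = 173766 - 668 = 173098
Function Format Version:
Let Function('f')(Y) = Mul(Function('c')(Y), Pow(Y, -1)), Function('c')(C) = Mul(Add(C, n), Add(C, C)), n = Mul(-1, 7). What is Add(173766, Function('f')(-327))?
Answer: 173098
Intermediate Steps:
n = -7
Function('c')(C) = Mul(2, C, Add(-7, C)) (Function('c')(C) = Mul(Add(C, -7), Add(C, C)) = Mul(Add(-7, C), Mul(2, C)) = Mul(2, C, Add(-7, C)))
Function('f')(Y) = Add(-14, Mul(2, Y)) (Function('f')(Y) = Mul(Mul(2, Y, Add(-7, Y)), Pow(Y, -1)) = Add(-14, Mul(2, Y)))
Add(173766, Function('f')(-327)) = Add(173766, Add(-14, Mul(2, -327))) = Add(173766, Add(-14, -654)) = Add(173766, -668) = 173098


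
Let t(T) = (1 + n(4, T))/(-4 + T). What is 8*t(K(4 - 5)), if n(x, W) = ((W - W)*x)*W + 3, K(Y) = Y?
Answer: -32/5 ≈ -6.4000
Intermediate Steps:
n(x, W) = 3 (n(x, W) = (0*x)*W + 3 = 0*W + 3 = 0 + 3 = 3)
t(T) = 4/(-4 + T) (t(T) = (1 + 3)/(-4 + T) = 4/(-4 + T))
8*t(K(4 - 5)) = 8*(4/(-4 + (4 - 5))) = 8*(4/(-4 - 1)) = 8*(4/(-5)) = 8*(4*(-⅕)) = 8*(-⅘) = -32/5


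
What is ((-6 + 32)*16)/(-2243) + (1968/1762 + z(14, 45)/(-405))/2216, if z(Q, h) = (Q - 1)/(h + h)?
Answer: -29522631163879/159614547375600 ≈ -0.18496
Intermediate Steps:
z(Q, h) = (-1 + Q)/(2*h) (z(Q, h) = (-1 + Q)/((2*h)) = (-1 + Q)*(1/(2*h)) = (-1 + Q)/(2*h))
((-6 + 32)*16)/(-2243) + (1968/1762 + z(14, 45)/(-405))/2216 = ((-6 + 32)*16)/(-2243) + (1968/1762 + ((½)*(-1 + 14)/45)/(-405))/2216 = (26*16)*(-1/2243) + (1968*(1/1762) + ((½)*(1/45)*13)*(-1/405))*(1/2216) = 416*(-1/2243) + (984/881 + (13/90)*(-1/405))*(1/2216) = -416/2243 + (984/881 - 13/36450)*(1/2216) = -416/2243 + (35855347/32112450)*(1/2216) = -416/2243 + 35855347/71161189200 = -29522631163879/159614547375600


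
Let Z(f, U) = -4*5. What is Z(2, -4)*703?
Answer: -14060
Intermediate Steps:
Z(f, U) = -20
Z(2, -4)*703 = -20*703 = -14060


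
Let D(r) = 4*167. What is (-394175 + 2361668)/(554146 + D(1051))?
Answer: 655831/184938 ≈ 3.5462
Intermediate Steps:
D(r) = 668
(-394175 + 2361668)/(554146 + D(1051)) = (-394175 + 2361668)/(554146 + 668) = 1967493/554814 = 1967493*(1/554814) = 655831/184938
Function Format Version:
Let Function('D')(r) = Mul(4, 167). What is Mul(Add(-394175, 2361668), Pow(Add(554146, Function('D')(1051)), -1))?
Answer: Rational(655831, 184938) ≈ 3.5462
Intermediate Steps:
Function('D')(r) = 668
Mul(Add(-394175, 2361668), Pow(Add(554146, Function('D')(1051)), -1)) = Mul(Add(-394175, 2361668), Pow(Add(554146, 668), -1)) = Mul(1967493, Pow(554814, -1)) = Mul(1967493, Rational(1, 554814)) = Rational(655831, 184938)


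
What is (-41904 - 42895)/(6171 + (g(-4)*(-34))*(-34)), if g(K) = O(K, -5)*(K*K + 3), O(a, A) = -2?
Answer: 84799/37757 ≈ 2.2459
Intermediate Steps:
g(K) = -6 - 2*K**2 (g(K) = -2*(K*K + 3) = -2*(K**2 + 3) = -2*(3 + K**2) = -6 - 2*K**2)
(-41904 - 42895)/(6171 + (g(-4)*(-34))*(-34)) = (-41904 - 42895)/(6171 + ((-6 - 2*(-4)**2)*(-34))*(-34)) = -84799/(6171 + ((-6 - 2*16)*(-34))*(-34)) = -84799/(6171 + ((-6 - 32)*(-34))*(-34)) = -84799/(6171 - 38*(-34)*(-34)) = -84799/(6171 + 1292*(-34)) = -84799/(6171 - 43928) = -84799/(-37757) = -84799*(-1/37757) = 84799/37757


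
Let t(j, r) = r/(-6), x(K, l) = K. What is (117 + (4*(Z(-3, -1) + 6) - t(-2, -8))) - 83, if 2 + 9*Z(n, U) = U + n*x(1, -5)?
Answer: 54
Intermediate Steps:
t(j, r) = -r/6 (t(j, r) = r*(-⅙) = -r/6)
Z(n, U) = -2/9 + U/9 + n/9 (Z(n, U) = -2/9 + (U + n*1)/9 = -2/9 + (U + n)/9 = -2/9 + (U/9 + n/9) = -2/9 + U/9 + n/9)
(117 + (4*(Z(-3, -1) + 6) - t(-2, -8))) - 83 = (117 + (4*((-2/9 + (⅑)*(-1) + (⅑)*(-3)) + 6) - (-1)*(-8)/6)) - 83 = (117 + (4*((-2/9 - ⅑ - ⅓) + 6) - 1*4/3)) - 83 = (117 + (4*(-⅔ + 6) - 4/3)) - 83 = (117 + (4*(16/3) - 4/3)) - 83 = (117 + (64/3 - 4/3)) - 83 = (117 + 20) - 83 = 137 - 83 = 54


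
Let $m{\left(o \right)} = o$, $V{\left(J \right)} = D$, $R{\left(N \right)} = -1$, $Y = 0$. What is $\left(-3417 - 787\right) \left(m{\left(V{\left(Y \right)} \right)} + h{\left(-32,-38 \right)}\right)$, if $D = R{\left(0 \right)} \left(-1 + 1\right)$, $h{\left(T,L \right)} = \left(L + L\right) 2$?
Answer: $639008$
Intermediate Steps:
$h{\left(T,L \right)} = 4 L$ ($h{\left(T,L \right)} = 2 L 2 = 4 L$)
$D = 0$ ($D = - (-1 + 1) = \left(-1\right) 0 = 0$)
$V{\left(J \right)} = 0$
$\left(-3417 - 787\right) \left(m{\left(V{\left(Y \right)} \right)} + h{\left(-32,-38 \right)}\right) = \left(-3417 - 787\right) \left(0 + 4 \left(-38\right)\right) = - 4204 \left(0 - 152\right) = \left(-4204\right) \left(-152\right) = 639008$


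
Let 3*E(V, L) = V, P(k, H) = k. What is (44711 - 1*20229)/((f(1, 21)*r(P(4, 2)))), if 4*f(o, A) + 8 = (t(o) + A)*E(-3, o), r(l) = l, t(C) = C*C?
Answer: -12241/15 ≈ -816.07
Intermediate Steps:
t(C) = C²
E(V, L) = V/3
f(o, A) = -2 - A/4 - o²/4 (f(o, A) = -2 + ((o² + A)*((⅓)*(-3)))/4 = -2 + ((A + o²)*(-1))/4 = -2 + (-A - o²)/4 = -2 + (-A/4 - o²/4) = -2 - A/4 - o²/4)
(44711 - 1*20229)/((f(1, 21)*r(P(4, 2)))) = (44711 - 1*20229)/(((-2 - ¼*21 - ¼*1²)*4)) = (44711 - 20229)/(((-2 - 21/4 - ¼*1)*4)) = 24482/(((-2 - 21/4 - ¼)*4)) = 24482/((-15/2*4)) = 24482/(-30) = 24482*(-1/30) = -12241/15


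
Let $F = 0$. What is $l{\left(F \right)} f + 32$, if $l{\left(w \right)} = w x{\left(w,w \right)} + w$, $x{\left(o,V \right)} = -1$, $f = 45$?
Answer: $32$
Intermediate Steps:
$l{\left(w \right)} = 0$ ($l{\left(w \right)} = w \left(-1\right) + w = - w + w = 0$)
$l{\left(F \right)} f + 32 = 0 \cdot 45 + 32 = 0 + 32 = 32$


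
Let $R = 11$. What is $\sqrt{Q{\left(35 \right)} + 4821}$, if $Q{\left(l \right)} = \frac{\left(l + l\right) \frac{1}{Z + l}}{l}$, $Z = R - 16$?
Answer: $\frac{2 \sqrt{271185}}{15} \approx 69.434$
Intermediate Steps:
$Z = -5$ ($Z = 11 - 16 = -5$)
$Q{\left(l \right)} = \frac{2}{-5 + l}$ ($Q{\left(l \right)} = \frac{\left(l + l\right) \frac{1}{-5 + l}}{l} = \frac{2 l \frac{1}{-5 + l}}{l} = \frac{2}{-5 + l}$)
$\sqrt{Q{\left(35 \right)} + 4821} = \sqrt{\frac{2}{-5 + 35} + 4821} = \sqrt{\frac{2}{30} + 4821} = \sqrt{2 \cdot \frac{1}{30} + 4821} = \sqrt{\frac{1}{15} + 4821} = \sqrt{\frac{72316}{15}} = \frac{2 \sqrt{271185}}{15}$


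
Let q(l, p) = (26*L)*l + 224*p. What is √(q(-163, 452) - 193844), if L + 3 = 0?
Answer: I*√79882 ≈ 282.63*I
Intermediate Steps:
L = -3 (L = -3 + 0 = -3)
q(l, p) = -78*l + 224*p (q(l, p) = (26*(-3))*l + 224*p = -78*l + 224*p)
√(q(-163, 452) - 193844) = √((-78*(-163) + 224*452) - 193844) = √((12714 + 101248) - 193844) = √(113962 - 193844) = √(-79882) = I*√79882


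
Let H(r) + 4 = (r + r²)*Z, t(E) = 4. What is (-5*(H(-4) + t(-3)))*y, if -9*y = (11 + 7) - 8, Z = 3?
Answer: 200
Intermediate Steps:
H(r) = -4 + 3*r + 3*r² (H(r) = -4 + (r + r²)*3 = -4 + (3*r + 3*r²) = -4 + 3*r + 3*r²)
y = -10/9 (y = -((11 + 7) - 8)/9 = -(18 - 8)/9 = -⅑*10 = -10/9 ≈ -1.1111)
(-5*(H(-4) + t(-3)))*y = -5*((-4 + 3*(-4) + 3*(-4)²) + 4)*(-10/9) = -5*((-4 - 12 + 3*16) + 4)*(-10/9) = -5*((-4 - 12 + 48) + 4)*(-10/9) = -5*(32 + 4)*(-10/9) = -5*36*(-10/9) = -180*(-10/9) = 200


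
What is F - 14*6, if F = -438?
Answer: -522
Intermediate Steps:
F - 14*6 = -438 - 14*6 = -438 - 84 = -522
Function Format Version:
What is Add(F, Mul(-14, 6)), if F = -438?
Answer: -522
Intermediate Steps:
Add(F, Mul(-14, 6)) = Add(-438, Mul(-14, 6)) = Add(-438, -84) = -522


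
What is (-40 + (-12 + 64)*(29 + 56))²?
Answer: 19184400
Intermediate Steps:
(-40 + (-12 + 64)*(29 + 56))² = (-40 + 52*85)² = (-40 + 4420)² = 4380² = 19184400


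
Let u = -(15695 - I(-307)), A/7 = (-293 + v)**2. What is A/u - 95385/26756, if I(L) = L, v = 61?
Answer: -829082527/30582108 ≈ -27.110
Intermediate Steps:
A = 376768 (A = 7*(-293 + 61)**2 = 7*(-232)**2 = 7*53824 = 376768)
u = -16002 (u = -(15695 - 1*(-307)) = -(15695 + 307) = -1*16002 = -16002)
A/u - 95385/26756 = 376768/(-16002) - 95385/26756 = 376768*(-1/16002) - 95385*1/26756 = -26912/1143 - 95385/26756 = -829082527/30582108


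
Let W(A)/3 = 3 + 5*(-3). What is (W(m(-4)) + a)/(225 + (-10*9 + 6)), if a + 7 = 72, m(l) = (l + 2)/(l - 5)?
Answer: 29/141 ≈ 0.20567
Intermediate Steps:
m(l) = (2 + l)/(-5 + l)
W(A) = -36 (W(A) = 3*(3 + 5*(-3)) = 3*(3 - 15) = 3*(-12) = -36)
a = 65 (a = -7 + 72 = 65)
(W(m(-4)) + a)/(225 + (-10*9 + 6)) = (-36 + 65)/(225 + (-10*9 + 6)) = 29/(225 + (-90 + 6)) = 29/(225 - 84) = 29/141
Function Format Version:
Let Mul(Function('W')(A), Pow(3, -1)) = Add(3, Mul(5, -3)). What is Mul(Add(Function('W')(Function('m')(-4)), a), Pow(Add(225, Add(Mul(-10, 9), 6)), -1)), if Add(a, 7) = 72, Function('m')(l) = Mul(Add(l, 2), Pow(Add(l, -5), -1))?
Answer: Rational(29, 141) ≈ 0.20567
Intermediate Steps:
Function('m')(l) = Mul(Pow(Add(-5, l), -1), Add(2, l)) (Function('m')(l) = Mul(Add(2, l), Pow(Add(-5, l), -1)) = Mul(Pow(Add(-5, l), -1), Add(2, l)))
Function('W')(A) = -36 (Function('W')(A) = Mul(3, Add(3, Mul(5, -3))) = Mul(3, Add(3, -15)) = Mul(3, -12) = -36)
a = 65 (a = Add(-7, 72) = 65)
Mul(Add(Function('W')(Function('m')(-4)), a), Pow(Add(225, Add(Mul(-10, 9), 6)), -1)) = Mul(Add(-36, 65), Pow(Add(225, Add(Mul(-10, 9), 6)), -1)) = Mul(29, Pow(Add(225, Add(-90, 6)), -1)) = Mul(29, Pow(Add(225, -84), -1)) = Mul(29, Pow(141, -1)) = Mul(29, Rational(1, 141)) = Rational(29, 141)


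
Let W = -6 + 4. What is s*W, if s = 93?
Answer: -186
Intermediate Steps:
W = -2
s*W = 93*(-2) = -186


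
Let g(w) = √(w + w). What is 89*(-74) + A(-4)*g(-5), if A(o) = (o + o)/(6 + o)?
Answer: -6586 - 4*I*√10 ≈ -6586.0 - 12.649*I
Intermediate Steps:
A(o) = 2*o/(6 + o) (A(o) = (2*o)/(6 + o) = 2*o/(6 + o))
g(w) = √2*√w (g(w) = √(2*w) = √2*√w)
89*(-74) + A(-4)*g(-5) = 89*(-74) + (2*(-4)/(6 - 4))*(√2*√(-5)) = -6586 + (2*(-4)/2)*(√2*(I*√5)) = -6586 + (2*(-4)*(½))*(I*√10) = -6586 - 4*I*√10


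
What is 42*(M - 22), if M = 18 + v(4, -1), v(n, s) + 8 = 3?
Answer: -378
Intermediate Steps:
v(n, s) = -5 (v(n, s) = -8 + 3 = -5)
M = 13 (M = 18 - 5 = 13)
42*(M - 22) = 42*(13 - 22) = 42*(-9) = -378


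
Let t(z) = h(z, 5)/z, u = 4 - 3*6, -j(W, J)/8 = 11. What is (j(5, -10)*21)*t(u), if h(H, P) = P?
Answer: 660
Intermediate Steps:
j(W, J) = -88 (j(W, J) = -8*11 = -88)
u = -14 (u = 4 - 18 = -14)
t(z) = 5/z
(j(5, -10)*21)*t(u) = (-88*21)*(5/(-14)) = -9240*(-1)/14 = -1848*(-5/14) = 660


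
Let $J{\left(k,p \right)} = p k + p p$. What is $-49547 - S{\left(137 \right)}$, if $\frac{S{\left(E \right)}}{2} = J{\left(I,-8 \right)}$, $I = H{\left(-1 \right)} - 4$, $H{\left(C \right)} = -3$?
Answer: $-49787$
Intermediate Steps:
$I = -7$ ($I = -3 - 4 = -7$)
$J{\left(k,p \right)} = p^{2} + k p$ ($J{\left(k,p \right)} = k p + p^{2} = p^{2} + k p$)
$S{\left(E \right)} = 240$ ($S{\left(E \right)} = 2 \left(- 8 \left(-7 - 8\right)\right) = 2 \left(\left(-8\right) \left(-15\right)\right) = 2 \cdot 120 = 240$)
$-49547 - S{\left(137 \right)} = -49547 - 240 = -49787$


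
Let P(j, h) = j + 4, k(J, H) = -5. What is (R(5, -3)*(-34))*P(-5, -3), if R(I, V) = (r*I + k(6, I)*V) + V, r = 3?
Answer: 918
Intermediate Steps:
P(j, h) = 4 + j
R(I, V) = -4*V + 3*I (R(I, V) = (3*I - 5*V) + V = (-5*V + 3*I) + V = -4*V + 3*I)
(R(5, -3)*(-34))*P(-5, -3) = ((-4*(-3) + 3*5)*(-34))*(4 - 5) = ((12 + 15)*(-34))*(-1) = (27*(-34))*(-1) = -918*(-1) = 918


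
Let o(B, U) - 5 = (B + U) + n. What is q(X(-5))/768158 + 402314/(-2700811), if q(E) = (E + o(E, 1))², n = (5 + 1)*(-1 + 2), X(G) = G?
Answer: -154514957184/1037324788069 ≈ -0.14896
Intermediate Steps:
n = 6 (n = 6*1 = 6)
o(B, U) = 11 + B + U (o(B, U) = 5 + ((B + U) + 6) = 5 + (6 + B + U) = 11 + B + U)
q(E) = (12 + 2*E)² (q(E) = (E + (11 + E + 1))² = (E + (12 + E))² = (12 + 2*E)²)
q(X(-5))/768158 + 402314/(-2700811) = (4*(6 - 5)²)/768158 + 402314/(-2700811) = (4*1²)*(1/768158) + 402314*(-1/2700811) = (4*1)*(1/768158) - 402314/2700811 = 4*(1/768158) - 402314/2700811 = 2/384079 - 402314/2700811 = -154514957184/1037324788069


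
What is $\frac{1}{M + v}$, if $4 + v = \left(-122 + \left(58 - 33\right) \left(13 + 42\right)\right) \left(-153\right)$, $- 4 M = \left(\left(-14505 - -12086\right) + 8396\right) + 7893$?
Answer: $- \frac{2}{390361} \approx -5.1235 \cdot 10^{-6}$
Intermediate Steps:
$M = - \frac{6935}{2}$ ($M = - \frac{\left(\left(-14505 - -12086\right) + 8396\right) + 7893}{4} = - \frac{\left(\left(-14505 + 12086\right) + 8396\right) + 7893}{4} = - \frac{\left(-2419 + 8396\right) + 7893}{4} = - \frac{5977 + 7893}{4} = \left(- \frac{1}{4}\right) 13870 = - \frac{6935}{2} \approx -3467.5$)
$v = -191713$ ($v = -4 + \left(-122 + \left(58 - 33\right) \left(13 + 42\right)\right) \left(-153\right) = -4 + \left(-122 + 25 \cdot 55\right) \left(-153\right) = -4 + \left(-122 + 1375\right) \left(-153\right) = -4 + 1253 \left(-153\right) = -4 - 191709 = -191713$)
$\frac{1}{M + v} = \frac{1}{- \frac{6935}{2} - 191713} = \frac{1}{- \frac{390361}{2}} = - \frac{2}{390361}$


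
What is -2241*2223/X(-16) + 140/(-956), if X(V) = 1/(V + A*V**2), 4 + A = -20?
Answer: 7334321314285/239 ≈ 3.0688e+10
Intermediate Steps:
A = -24 (A = -4 - 20 = -24)
X(V) = 1/(V - 24*V**2)
-2241*2223/X(-16) + 140/(-956) = -2241/(-1/(-16*(-1 + 24*(-16)))/2223) + 140/(-956) = -2241/(-1*(-1/16)/(-1 - 384)*(1/2223)) + 140*(-1/956) = -2241/(-1*(-1/16)/(-385)*(1/2223)) - 35/239 = -2241/(-1*(-1/16)*(-1/385)*(1/2223)) - 35/239 = -2241/((-1/6160*1/2223)) - 35/239 = -2241/(-1/13693680) - 35/239 = -2241*(-13693680) - 35/239 = 30687536880 - 35/239 = 7334321314285/239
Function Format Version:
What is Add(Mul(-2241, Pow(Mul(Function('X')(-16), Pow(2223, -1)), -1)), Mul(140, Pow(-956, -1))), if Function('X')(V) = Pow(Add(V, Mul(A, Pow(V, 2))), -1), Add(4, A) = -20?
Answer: Rational(7334321314285, 239) ≈ 3.0688e+10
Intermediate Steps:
A = -24 (A = Add(-4, -20) = -24)
Function('X')(V) = Pow(Add(V, Mul(-24, Pow(V, 2))), -1)
Add(Mul(-2241, Pow(Mul(Function('X')(-16), Pow(2223, -1)), -1)), Mul(140, Pow(-956, -1))) = Add(Mul(-2241, Pow(Mul(Mul(-1, Pow(-16, -1), Pow(Add(-1, Mul(24, -16)), -1)), Pow(2223, -1)), -1)), Mul(140, Pow(-956, -1))) = Add(Mul(-2241, Pow(Mul(Mul(-1, Rational(-1, 16), Pow(Add(-1, -384), -1)), Rational(1, 2223)), -1)), Mul(140, Rational(-1, 956))) = Add(Mul(-2241, Pow(Mul(Mul(-1, Rational(-1, 16), Pow(-385, -1)), Rational(1, 2223)), -1)), Rational(-35, 239)) = Add(Mul(-2241, Pow(Mul(Mul(-1, Rational(-1, 16), Rational(-1, 385)), Rational(1, 2223)), -1)), Rational(-35, 239)) = Add(Mul(-2241, Pow(Mul(Rational(-1, 6160), Rational(1, 2223)), -1)), Rational(-35, 239)) = Add(Mul(-2241, Pow(Rational(-1, 13693680), -1)), Rational(-35, 239)) = Add(Mul(-2241, -13693680), Rational(-35, 239)) = Add(30687536880, Rational(-35, 239)) = Rational(7334321314285, 239)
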